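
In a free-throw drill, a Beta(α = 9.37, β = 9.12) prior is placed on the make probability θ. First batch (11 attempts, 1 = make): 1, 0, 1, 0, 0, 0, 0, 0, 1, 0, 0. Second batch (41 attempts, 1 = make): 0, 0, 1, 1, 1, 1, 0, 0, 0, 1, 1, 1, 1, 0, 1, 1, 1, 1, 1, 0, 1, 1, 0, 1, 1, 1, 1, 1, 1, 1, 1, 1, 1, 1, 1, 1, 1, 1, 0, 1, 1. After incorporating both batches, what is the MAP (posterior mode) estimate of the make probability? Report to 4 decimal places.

The Beta prior is conjugate to a Binomial/Bernoulli likelihood; the update adds successes to α and failures to β.
After batch 1: Beta(9.37+3, 9.12+8) = Beta(12.37, 17.12).
After batch 2: Beta(12.37+32, 17.12+9) = Beta(44.37, 26.12).
Mode of Beta(a,b) for a,b>1 is (a−1)/(a+b−2) = 43.37/68.49 = 0.6332.

0.6332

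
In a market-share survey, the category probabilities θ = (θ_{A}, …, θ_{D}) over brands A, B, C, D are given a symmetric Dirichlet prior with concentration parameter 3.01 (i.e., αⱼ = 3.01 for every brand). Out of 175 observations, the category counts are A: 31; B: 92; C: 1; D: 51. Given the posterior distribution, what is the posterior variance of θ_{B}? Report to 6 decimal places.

The Dirichlet prior is conjugate to the Multinomial likelihood: each posterior αⱼ = prior αⱼ + observed count nⱼ.
Posterior concentration: (34.01, 95.01, 4.01, 54.01), total = 187.04.
Var[θ_j] = α_j(Σα−α_j)/((Σα)²(Σα+1)) = 95.01·92.03/(187.04²·188.04) = 0.001329.

0.001329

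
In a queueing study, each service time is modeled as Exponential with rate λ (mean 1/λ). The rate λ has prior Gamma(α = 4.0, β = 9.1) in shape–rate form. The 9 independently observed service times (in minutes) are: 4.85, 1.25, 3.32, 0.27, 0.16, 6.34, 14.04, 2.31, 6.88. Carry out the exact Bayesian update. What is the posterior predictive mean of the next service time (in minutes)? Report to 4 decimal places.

With a Gamma(shape α, rate β) prior on the exponential rate λ, the posterior after n observations with total T = Σxᵢ is Gamma(α+n, β+T).
Sum of observations T = 39.42 minutes; n = 9.
Posterior: Gamma(4.0+9, 9.1+39.42) = Gamma(13.0, 48.52).
The predictive distribution for the next observation is Lomax; its mean is β/(α−1) = 48.52/12.0 = 4.0433.

4.0433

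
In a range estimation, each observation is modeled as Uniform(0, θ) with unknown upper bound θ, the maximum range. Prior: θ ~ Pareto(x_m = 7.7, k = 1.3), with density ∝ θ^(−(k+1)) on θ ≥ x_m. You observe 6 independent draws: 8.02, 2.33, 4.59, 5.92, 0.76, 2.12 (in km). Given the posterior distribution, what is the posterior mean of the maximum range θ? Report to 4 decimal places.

A Pareto(scale x_m, shape k) prior on the upper bound θ of Uniform(0, θ) is conjugate: posterior is Pareto(max(x_m, max xᵢ), k + n).
Sample maximum = 8.02; prior scale x_m = 7.7 → posterior scale = max = 8.02.
Posterior shape = 1.3 + 6 = 7.3.
E[θ|data] = k·x_m/(k−1) = 7.3·8.02/6.3 = 9.2930.

9.2930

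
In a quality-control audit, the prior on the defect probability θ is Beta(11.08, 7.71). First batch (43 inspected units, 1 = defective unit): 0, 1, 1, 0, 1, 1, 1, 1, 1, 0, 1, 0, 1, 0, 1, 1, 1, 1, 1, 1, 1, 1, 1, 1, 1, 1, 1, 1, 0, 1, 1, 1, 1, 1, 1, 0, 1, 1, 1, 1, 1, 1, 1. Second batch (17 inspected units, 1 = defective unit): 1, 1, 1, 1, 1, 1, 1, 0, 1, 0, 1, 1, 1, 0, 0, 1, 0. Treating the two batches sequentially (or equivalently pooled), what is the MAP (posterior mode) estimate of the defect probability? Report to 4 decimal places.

0.7563

The Beta prior is conjugate to a Binomial/Bernoulli likelihood; the update adds successes to α and failures to β.
After batch 1: Beta(11.08+36, 7.71+7) = Beta(47.08, 14.71).
After batch 2: Beta(47.08+12, 14.71+5) = Beta(59.08, 19.71).
Mode of Beta(a,b) for a,b>1 is (a−1)/(a+b−2) = 58.08/76.79 = 0.7563.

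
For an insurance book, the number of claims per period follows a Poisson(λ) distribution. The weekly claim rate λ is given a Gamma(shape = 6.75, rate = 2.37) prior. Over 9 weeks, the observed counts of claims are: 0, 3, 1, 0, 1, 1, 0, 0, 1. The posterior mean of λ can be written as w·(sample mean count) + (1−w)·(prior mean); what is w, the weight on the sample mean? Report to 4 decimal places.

0.7916

With a Gamma(shape α, rate β) prior, the Poisson likelihood is conjugate: the posterior is Gamma(α + ΣXᵢ, β + n).
Posterior mean = (α₀+S)/(β₀+n) = [n/(β₀+n)]·(S/n) + [β₀/(β₀+n)]·(α₀/β₀), so only n and β₀ enter the weight.
Weight on data w = n/(β₀+n) = 9/(2.37+9) = 9/11.37 = 0.7916.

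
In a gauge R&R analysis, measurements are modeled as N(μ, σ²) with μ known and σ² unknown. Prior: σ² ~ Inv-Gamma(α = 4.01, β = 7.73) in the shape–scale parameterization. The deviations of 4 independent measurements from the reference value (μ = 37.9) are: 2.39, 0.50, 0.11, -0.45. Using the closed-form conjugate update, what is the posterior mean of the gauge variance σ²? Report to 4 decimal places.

With known mean μ and an Inverse-Gamma(α, β) prior on σ², the Normal likelihood is conjugate: posterior is Inv-Gamma(α + n/2, β + Σ(xᵢ−μ)²/2).
Σ(xᵢ−μ)² = (2.39)² + (0.50)² + (0.11)² + (-0.45)² = 6.1767.
Posterior: Inv-Gamma(4.01 + 4/2, 7.73 + 6.1767/2) = Inv-Gamma(6.01, 10.81835).
E[σ²|data] = β/(α−1) = 10.81835/5.01 = 2.1594.

2.1594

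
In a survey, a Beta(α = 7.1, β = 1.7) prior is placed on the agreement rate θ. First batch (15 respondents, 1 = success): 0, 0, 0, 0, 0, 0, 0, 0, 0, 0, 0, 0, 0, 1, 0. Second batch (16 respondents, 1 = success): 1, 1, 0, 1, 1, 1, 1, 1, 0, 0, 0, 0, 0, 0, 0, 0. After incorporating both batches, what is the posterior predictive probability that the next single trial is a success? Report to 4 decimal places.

The Beta prior is conjugate to a Binomial/Bernoulli likelihood; the update adds successes to α and failures to β.
After batch 1: Beta(7.1+1, 1.7+14) = Beta(8.1, 15.7).
After batch 2: Beta(8.1+7, 15.7+9) = Beta(15.1, 24.7).
For a single future Bernoulli trial, P(success | data) = α/(α+β) = 0.3794.

0.3794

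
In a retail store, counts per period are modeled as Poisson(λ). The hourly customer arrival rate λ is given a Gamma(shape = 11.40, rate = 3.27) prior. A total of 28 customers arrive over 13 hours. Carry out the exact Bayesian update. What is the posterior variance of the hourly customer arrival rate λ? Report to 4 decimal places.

0.1488

With a Gamma(shape α, rate β) prior, the Poisson likelihood is conjugate: the posterior is Gamma(α + ΣXᵢ, β + n).
Posterior: Gamma(α+S, β+n) = Gamma(11.40+28, 3.27+13) = Gamma(39.40, 16.27).
Var = α/β² = 39.40/16.27² = 0.1488.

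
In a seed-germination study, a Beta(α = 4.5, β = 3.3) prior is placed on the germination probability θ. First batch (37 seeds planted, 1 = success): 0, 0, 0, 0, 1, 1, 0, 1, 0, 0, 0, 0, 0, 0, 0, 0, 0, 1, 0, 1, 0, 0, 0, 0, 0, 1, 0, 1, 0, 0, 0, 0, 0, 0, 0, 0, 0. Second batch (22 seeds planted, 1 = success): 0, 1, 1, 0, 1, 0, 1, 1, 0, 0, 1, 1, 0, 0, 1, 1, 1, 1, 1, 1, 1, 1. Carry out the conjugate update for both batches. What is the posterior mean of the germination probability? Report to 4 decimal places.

0.3967

The Beta prior is conjugate to a Binomial/Bernoulli likelihood; the update adds successes to α and failures to β.
After batch 1: Beta(4.5+7, 3.3+30) = Beta(11.5, 33.3).
After batch 2: Beta(11.5+15, 33.3+7) = Beta(26.5, 40.3).
Posterior mean = α/(α+β) = 26.5/66.8 = 0.3967.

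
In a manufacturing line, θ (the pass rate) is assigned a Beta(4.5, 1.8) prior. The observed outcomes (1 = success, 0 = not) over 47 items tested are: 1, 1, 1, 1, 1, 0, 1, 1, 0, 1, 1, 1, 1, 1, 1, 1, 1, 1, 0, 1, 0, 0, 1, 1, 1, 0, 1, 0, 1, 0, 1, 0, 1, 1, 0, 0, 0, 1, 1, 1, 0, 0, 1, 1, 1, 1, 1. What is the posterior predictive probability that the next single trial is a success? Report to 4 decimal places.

0.7036

The Beta prior is conjugate to a Binomial/Bernoulli likelihood; the update adds successes to α and failures to β.
Posterior: Beta(α+k, β+n−k) = Beta(4.5+33, 1.8+14) = Beta(37.5, 15.8).
For a single future Bernoulli trial, P(success | data) = α/(α+β) = 0.7036.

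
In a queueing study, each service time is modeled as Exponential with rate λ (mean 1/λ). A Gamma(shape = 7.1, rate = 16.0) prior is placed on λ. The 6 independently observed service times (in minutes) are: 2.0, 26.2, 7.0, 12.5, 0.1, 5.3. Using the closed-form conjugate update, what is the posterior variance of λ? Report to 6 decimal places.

0.002744

With a Gamma(shape α, rate β) prior on the exponential rate λ, the posterior after n observations with total T = Σxᵢ is Gamma(α+n, β+T).
Sum of observations T = 53.1 minutes; n = 6.
Posterior: Gamma(7.1+6, 16.0+53.1) = Gamma(13.1, 69.1).
Var = α/β² = 0.002744.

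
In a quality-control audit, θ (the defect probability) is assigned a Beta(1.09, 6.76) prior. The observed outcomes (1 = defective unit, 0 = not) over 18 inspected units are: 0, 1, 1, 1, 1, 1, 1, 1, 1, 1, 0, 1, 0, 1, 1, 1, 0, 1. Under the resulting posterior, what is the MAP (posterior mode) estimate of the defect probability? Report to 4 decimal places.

0.5908

The Beta prior is conjugate to a Binomial/Bernoulli likelihood; the update adds successes to α and failures to β.
Posterior: Beta(α+k, β+n−k) = Beta(1.09+14, 6.76+4) = Beta(15.09, 10.76).
Mode of Beta(a,b) for a,b>1 is (a−1)/(a+b−2) = 14.09/23.85 = 0.5908.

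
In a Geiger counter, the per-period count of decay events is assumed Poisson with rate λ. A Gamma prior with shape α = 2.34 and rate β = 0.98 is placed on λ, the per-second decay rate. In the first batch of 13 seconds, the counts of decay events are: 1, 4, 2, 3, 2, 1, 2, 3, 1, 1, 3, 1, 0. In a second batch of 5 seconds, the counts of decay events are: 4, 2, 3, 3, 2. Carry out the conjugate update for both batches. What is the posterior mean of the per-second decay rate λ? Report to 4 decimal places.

With a Gamma(shape α, rate β) prior, the Poisson likelihood is conjugate: the posterior is Gamma(α + ΣXᵢ, β + n).
Batch 1: sum of counts S = 24 over n = 13 seconds.
After batch 1: Gamma(α+S, β+n) = Gamma(2.34+24, 0.98+13) = Gamma(26.34, 13.98).
Batch 2: sum of counts S = 14 over n = 5 seconds.
After batch 2: Gamma(α+S, β+n) = Gamma(26.34+14, 13.98+5) = Gamma(40.34, 18.98).
Posterior mean = α/β = 40.34/18.98 = 2.1254.

2.1254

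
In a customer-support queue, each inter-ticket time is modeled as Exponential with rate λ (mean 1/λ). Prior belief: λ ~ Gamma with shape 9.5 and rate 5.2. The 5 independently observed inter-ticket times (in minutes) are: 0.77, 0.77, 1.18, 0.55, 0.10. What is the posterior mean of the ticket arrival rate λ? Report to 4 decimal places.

1.6919

With a Gamma(shape α, rate β) prior on the exponential rate λ, the posterior after n observations with total T = Σxᵢ is Gamma(α+n, β+T).
Sum of observations T = 3.37 minutes; n = 5.
Posterior: Gamma(9.5+5, 5.2+3.37) = Gamma(14.5, 8.57).
Posterior mean of λ = α/β = 14.5/8.57 = 1.6919.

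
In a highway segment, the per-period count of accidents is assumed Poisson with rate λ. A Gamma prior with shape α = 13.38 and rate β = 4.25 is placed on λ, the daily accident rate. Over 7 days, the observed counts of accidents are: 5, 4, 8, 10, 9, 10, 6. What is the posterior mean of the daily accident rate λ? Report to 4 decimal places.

With a Gamma(shape α, rate β) prior, the Poisson likelihood is conjugate: the posterior is Gamma(α + ΣXᵢ, β + n).
Sum of counts S = 52 over n = 7 days.
Posterior: Gamma(α+S, β+n) = Gamma(13.38+52, 4.25+7) = Gamma(65.38, 11.25).
Posterior mean = α/β = 65.38/11.25 = 5.8116.

5.8116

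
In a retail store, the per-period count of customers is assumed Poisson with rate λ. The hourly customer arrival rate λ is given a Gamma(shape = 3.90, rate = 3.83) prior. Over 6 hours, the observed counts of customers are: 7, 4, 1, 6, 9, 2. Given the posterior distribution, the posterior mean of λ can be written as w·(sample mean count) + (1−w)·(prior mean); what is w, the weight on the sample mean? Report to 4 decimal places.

0.6104

With a Gamma(shape α, rate β) prior, the Poisson likelihood is conjugate: the posterior is Gamma(α + ΣXᵢ, β + n).
Posterior mean = (α₀+S)/(β₀+n) = [n/(β₀+n)]·(S/n) + [β₀/(β₀+n)]·(α₀/β₀), so only n and β₀ enter the weight.
Weight on data w = n/(β₀+n) = 6/(3.83+6) = 6/9.83 = 0.6104.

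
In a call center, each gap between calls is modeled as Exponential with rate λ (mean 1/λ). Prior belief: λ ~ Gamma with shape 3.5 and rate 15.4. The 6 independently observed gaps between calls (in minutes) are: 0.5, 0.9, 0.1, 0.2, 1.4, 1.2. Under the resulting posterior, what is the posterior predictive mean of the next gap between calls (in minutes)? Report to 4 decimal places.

2.3176

With a Gamma(shape α, rate β) prior on the exponential rate λ, the posterior after n observations with total T = Σxᵢ is Gamma(α+n, β+T).
Sum of observations T = 4.3 minutes; n = 6.
Posterior: Gamma(3.5+6, 15.4+4.3) = Gamma(9.5, 19.7).
The predictive distribution for the next observation is Lomax; its mean is β/(α−1) = 19.7/8.5 = 2.3176.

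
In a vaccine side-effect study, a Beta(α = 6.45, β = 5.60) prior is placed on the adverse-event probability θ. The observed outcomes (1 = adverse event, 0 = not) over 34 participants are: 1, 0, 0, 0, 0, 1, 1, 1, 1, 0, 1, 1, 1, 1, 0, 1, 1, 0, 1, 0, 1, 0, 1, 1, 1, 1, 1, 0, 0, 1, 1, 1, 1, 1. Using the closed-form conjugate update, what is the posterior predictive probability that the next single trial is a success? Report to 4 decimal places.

The Beta prior is conjugate to a Binomial/Bernoulli likelihood; the update adds successes to α and failures to β.
Posterior: Beta(α+k, β+n−k) = Beta(6.45+23, 5.60+11) = Beta(29.45, 16.60).
For a single future Bernoulli trial, P(success | data) = α/(α+β) = 0.6395.

0.6395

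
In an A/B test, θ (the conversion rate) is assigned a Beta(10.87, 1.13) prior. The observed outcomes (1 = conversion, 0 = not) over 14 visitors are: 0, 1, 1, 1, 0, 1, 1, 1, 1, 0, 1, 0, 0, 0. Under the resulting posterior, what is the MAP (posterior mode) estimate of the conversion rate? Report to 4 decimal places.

The Beta prior is conjugate to a Binomial/Bernoulli likelihood; the update adds successes to α and failures to β.
Posterior: Beta(α+k, β+n−k) = Beta(10.87+8, 1.13+6) = Beta(18.87, 7.13).
Mode of Beta(a,b) for a,b>1 is (a−1)/(a+b−2) = 17.87/24.00 = 0.7446.

0.7446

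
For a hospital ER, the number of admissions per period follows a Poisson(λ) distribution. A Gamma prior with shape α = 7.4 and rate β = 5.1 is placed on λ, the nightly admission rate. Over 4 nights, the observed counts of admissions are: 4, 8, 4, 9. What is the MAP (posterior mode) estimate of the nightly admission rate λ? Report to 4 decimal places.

With a Gamma(shape α, rate β) prior, the Poisson likelihood is conjugate: the posterior is Gamma(α + ΣXᵢ, β + n).
Sum of counts S = 25 over n = 4 nights.
Posterior: Gamma(α+S, β+n) = Gamma(7.4+25, 5.1+4) = Gamma(32.4, 9.1).
Mode of Gamma(α,β) for α≥1 is (α−1)/β = 31.4/9.1 = 3.4505.

3.4505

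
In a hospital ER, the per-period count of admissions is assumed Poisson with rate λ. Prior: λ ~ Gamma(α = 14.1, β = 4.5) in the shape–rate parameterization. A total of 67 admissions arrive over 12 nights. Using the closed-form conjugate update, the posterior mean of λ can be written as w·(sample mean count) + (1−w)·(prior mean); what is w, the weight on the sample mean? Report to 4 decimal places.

0.7273

With a Gamma(shape α, rate β) prior, the Poisson likelihood is conjugate: the posterior is Gamma(α + ΣXᵢ, β + n).
Posterior mean = (α₀+S)/(β₀+n) = [n/(β₀+n)]·(S/n) + [β₀/(β₀+n)]·(α₀/β₀), so only n and β₀ enter the weight.
Weight on data w = n/(β₀+n) = 12/(4.5+12) = 12/16.5 = 0.7273.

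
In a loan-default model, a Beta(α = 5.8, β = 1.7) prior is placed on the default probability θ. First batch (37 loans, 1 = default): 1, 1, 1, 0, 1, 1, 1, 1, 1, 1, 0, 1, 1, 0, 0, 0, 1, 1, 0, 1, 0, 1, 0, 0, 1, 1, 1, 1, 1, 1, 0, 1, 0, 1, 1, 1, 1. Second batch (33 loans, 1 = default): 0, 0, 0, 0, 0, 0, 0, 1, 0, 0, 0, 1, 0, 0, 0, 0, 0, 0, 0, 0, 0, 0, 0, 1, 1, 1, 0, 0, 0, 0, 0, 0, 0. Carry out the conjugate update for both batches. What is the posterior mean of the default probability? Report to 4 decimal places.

The Beta prior is conjugate to a Binomial/Bernoulli likelihood; the update adds successes to α and failures to β.
After batch 1: Beta(5.8+26, 1.7+11) = Beta(31.8, 12.7).
After batch 2: Beta(31.8+5, 12.7+28) = Beta(36.8, 40.7).
Posterior mean = α/(α+β) = 36.8/77.5 = 0.4748.

0.4748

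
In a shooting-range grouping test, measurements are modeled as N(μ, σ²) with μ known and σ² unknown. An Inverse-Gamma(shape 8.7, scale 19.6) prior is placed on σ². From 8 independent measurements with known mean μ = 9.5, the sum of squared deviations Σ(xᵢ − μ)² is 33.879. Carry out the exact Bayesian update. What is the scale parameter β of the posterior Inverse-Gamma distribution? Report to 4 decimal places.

With known mean μ and an Inverse-Gamma(α, β) prior on σ², the Normal likelihood is conjugate: posterior is Inv-Gamma(α + n/2, β + Σ(xᵢ−μ)²/2).
Posterior: Inv-Gamma(8.7 + 8/2, 19.6 + 33.879/2) = Inv-Gamma(12.70, 36.5395).
Posterior β = 36.5395.

36.5395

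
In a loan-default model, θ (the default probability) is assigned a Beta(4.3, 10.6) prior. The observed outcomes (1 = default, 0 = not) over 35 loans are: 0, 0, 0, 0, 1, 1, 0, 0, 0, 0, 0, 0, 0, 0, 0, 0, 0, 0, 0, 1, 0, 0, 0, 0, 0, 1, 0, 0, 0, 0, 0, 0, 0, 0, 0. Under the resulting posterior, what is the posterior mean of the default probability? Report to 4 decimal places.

0.1663

The Beta prior is conjugate to a Binomial/Bernoulli likelihood; the update adds successes to α and failures to β.
Posterior: Beta(α+k, β+n−k) = Beta(4.3+4, 10.6+31) = Beta(8.3, 41.6).
Posterior mean = α/(α+β) = 8.3/49.9 = 0.1663.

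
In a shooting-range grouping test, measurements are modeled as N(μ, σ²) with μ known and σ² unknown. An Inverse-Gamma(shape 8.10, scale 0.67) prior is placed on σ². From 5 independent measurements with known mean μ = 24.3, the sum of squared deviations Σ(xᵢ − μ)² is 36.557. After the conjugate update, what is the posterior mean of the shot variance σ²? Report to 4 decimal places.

1.9738

With known mean μ and an Inverse-Gamma(α, β) prior on σ², the Normal likelihood is conjugate: posterior is Inv-Gamma(α + n/2, β + Σ(xᵢ−μ)²/2).
Posterior: Inv-Gamma(8.10 + 5/2, 0.67 + 36.557/2) = Inv-Gamma(10.60, 18.9485).
E[σ²|data] = β/(α−1) = 18.9485/9.60 = 1.9738.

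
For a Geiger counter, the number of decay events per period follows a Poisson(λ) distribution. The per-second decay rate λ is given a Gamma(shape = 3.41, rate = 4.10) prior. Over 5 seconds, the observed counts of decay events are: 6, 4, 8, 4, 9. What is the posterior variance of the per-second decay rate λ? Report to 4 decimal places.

With a Gamma(shape α, rate β) prior, the Poisson likelihood is conjugate: the posterior is Gamma(α + ΣXᵢ, β + n).
Sum of counts S = 31 over n = 5 seconds.
Posterior: Gamma(α+S, β+n) = Gamma(3.41+31, 4.10+5) = Gamma(34.41, 9.10).
Var = α/β² = 34.41/9.10² = 0.4155.

0.4155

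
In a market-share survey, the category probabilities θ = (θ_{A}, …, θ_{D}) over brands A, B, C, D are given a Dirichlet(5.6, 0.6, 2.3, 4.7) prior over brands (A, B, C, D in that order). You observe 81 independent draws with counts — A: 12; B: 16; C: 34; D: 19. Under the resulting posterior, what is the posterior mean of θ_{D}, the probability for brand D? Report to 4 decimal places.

0.2516

The Dirichlet prior is conjugate to the Multinomial likelihood: each posterior αⱼ = prior αⱼ + observed count nⱼ.
Posterior concentration: (17.6, 16.6, 36.3, 23.7), total = 94.2.
E[θ_{D}|data] = α_{D}/Σα = 23.7/94.2 = 0.2516.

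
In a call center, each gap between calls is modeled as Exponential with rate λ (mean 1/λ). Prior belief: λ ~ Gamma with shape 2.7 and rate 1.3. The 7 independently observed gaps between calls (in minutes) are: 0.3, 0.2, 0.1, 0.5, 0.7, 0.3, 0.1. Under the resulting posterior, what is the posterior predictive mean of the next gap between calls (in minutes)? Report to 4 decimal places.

With a Gamma(shape α, rate β) prior on the exponential rate λ, the posterior after n observations with total T = Σxᵢ is Gamma(α+n, β+T).
Sum of observations T = 2.2 minutes; n = 7.
Posterior: Gamma(2.7+7, 1.3+2.2) = Gamma(9.7, 3.5).
The predictive distribution for the next observation is Lomax; its mean is β/(α−1) = 3.5/8.7 = 0.4023.

0.4023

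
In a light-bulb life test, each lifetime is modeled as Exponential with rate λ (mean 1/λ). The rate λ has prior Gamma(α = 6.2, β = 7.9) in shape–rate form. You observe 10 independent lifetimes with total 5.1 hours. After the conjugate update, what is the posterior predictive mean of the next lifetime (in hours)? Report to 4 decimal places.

With a Gamma(shape α, rate β) prior on the exponential rate λ, the posterior after n observations with total T = Σxᵢ is Gamma(α+n, β+T).
Posterior: Gamma(6.2+10, 7.9+5.1) = Gamma(16.2, 13.0).
The predictive distribution for the next observation is Lomax; its mean is β/(α−1) = 13.0/15.2 = 0.8553.

0.8553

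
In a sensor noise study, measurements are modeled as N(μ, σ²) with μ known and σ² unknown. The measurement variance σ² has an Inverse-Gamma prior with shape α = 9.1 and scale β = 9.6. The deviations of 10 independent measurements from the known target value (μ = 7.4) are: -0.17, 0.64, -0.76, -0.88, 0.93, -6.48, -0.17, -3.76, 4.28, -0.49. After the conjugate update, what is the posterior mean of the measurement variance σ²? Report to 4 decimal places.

3.6859

With known mean μ and an Inverse-Gamma(α, β) prior on σ², the Normal likelihood is conjugate: posterior is Inv-Gamma(α + n/2, β + Σ(xᵢ−μ)²/2).
Σ(xᵢ−μ)² = (-0.17)² + (0.64)² + (-0.76)² + (-0.88)² + (0.93)² + (-6.48)² + (-0.17)² + (-3.76)² + (4.28)² + (-0.49)² = 77.3708.
Posterior: Inv-Gamma(9.1 + 10/2, 9.6 + 77.3708/2) = Inv-Gamma(14.10, 48.28540).
E[σ²|data] = β/(α−1) = 48.28540/13.10 = 3.6859.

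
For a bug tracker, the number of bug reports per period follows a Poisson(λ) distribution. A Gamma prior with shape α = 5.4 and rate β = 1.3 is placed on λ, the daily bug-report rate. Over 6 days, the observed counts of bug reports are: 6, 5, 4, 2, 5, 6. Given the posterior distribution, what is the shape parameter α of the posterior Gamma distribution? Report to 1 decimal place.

33.4

With a Gamma(shape α, rate β) prior, the Poisson likelihood is conjugate: the posterior is Gamma(α + ΣXᵢ, β + n).
Sum of counts S = 28 over n = 6 days.
Posterior: Gamma(α+S, β+n) = Gamma(5.4+28, 1.3+6) = Gamma(33.4, 7.3).
Posterior α = 33.4.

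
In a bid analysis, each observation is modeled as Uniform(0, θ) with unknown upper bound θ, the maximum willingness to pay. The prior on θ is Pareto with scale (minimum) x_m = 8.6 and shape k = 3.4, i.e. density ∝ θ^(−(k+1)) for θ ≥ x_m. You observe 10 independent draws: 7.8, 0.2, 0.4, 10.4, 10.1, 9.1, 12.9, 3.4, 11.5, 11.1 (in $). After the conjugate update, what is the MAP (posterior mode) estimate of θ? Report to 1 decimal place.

A Pareto(scale x_m, shape k) prior on the upper bound θ of Uniform(0, θ) is conjugate: posterior is Pareto(max(x_m, max xᵢ), k + n).
Sample maximum = 12.9; prior scale x_m = 8.6 → posterior scale = max = 12.9.
Posterior shape = 3.4 + 10 = 13.4.
The Pareto density is decreasing on [x_m, ∞), so the mode is x_m = 12.9.

12.9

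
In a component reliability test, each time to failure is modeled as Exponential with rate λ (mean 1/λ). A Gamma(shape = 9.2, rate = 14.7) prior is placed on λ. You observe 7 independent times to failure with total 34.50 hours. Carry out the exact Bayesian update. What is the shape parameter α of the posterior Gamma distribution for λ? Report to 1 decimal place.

With a Gamma(shape α, rate β) prior on the exponential rate λ, the posterior after n observations with total T = Σxᵢ is Gamma(α+n, β+T).
Posterior: Gamma(9.2+7, 14.7+34.50) = Gamma(16.2, 49.20).
Posterior α = 16.2.

16.2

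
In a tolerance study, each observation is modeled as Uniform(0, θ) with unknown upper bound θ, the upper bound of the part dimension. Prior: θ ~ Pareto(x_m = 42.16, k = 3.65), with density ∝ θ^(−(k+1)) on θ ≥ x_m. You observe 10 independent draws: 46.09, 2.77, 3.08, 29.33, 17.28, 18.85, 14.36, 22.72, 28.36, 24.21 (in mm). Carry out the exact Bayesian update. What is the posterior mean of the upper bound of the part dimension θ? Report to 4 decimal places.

A Pareto(scale x_m, shape k) prior on the upper bound θ of Uniform(0, θ) is conjugate: posterior is Pareto(max(x_m, max xᵢ), k + n).
Sample maximum = 46.09; prior scale x_m = 42.16 → posterior scale = max = 46.09.
Posterior shape = 3.65 + 10 = 13.65.
E[θ|data] = k·x_m/(k−1) = 13.65·46.09/12.65 = 49.7335.

49.7335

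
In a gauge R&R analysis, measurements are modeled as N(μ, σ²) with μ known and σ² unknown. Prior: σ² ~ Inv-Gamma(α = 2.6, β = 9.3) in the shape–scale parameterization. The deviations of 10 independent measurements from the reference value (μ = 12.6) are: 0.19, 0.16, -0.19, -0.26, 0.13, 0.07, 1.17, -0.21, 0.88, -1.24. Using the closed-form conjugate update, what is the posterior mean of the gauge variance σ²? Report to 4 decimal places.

With known mean μ and an Inverse-Gamma(α, β) prior on σ², the Normal likelihood is conjugate: posterior is Inv-Gamma(α + n/2, β + Σ(xᵢ−μ)²/2).
Σ(xᵢ−μ)² = (0.19)² + (0.16)² + (-0.19)² + (-0.26)² + (0.13)² + (0.07)² + (1.17)² + (-0.21)² + (0.88)² + (-1.24)² = 3.9122.
Posterior: Inv-Gamma(2.6 + 10/2, 9.3 + 3.9122/2) = Inv-Gamma(7.60, 11.25610).
E[σ²|data] = β/(α−1) = 11.25610/6.60 = 1.7055.

1.7055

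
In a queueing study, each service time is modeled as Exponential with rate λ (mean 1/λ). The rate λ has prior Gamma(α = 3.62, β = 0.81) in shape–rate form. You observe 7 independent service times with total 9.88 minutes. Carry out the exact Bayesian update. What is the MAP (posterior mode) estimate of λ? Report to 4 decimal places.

With a Gamma(shape α, rate β) prior on the exponential rate λ, the posterior after n observations with total T = Σxᵢ is Gamma(α+n, β+T).
Posterior: Gamma(3.62+7, 0.81+9.88) = Gamma(10.62, 10.69).
Mode = (α−1)/β = 0.8999.

0.8999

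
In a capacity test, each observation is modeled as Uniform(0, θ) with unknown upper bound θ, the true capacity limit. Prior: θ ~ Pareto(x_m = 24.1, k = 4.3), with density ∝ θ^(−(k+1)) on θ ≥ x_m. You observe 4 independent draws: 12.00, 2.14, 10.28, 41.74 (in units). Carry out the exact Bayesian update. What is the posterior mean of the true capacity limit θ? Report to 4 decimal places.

A Pareto(scale x_m, shape k) prior on the upper bound θ of Uniform(0, θ) is conjugate: posterior is Pareto(max(x_m, max xᵢ), k + n).
Sample maximum = 41.74; prior scale x_m = 24.1 → posterior scale = max = 41.74.
Posterior shape = 4.3 + 4 = 8.3.
E[θ|data] = k·x_m/(k−1) = 8.3·41.74/7.3 = 47.4578.

47.4578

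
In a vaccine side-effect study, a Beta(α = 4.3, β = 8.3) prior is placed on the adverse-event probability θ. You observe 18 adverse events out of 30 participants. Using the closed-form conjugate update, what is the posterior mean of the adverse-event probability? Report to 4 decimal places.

0.5235

The Beta prior is conjugate to a Binomial/Bernoulli likelihood; the update adds successes to α and failures to β.
Posterior: Beta(α+k, β+n−k) = Beta(4.3+18, 8.3+12) = Beta(22.3, 20.3).
Posterior mean = α/(α+β) = 22.3/42.6 = 0.5235.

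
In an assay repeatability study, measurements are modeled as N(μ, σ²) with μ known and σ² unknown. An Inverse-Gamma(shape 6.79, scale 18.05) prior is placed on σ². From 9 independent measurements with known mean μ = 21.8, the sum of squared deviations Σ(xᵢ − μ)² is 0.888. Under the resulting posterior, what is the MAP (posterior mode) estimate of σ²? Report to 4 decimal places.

With known mean μ and an Inverse-Gamma(α, β) prior on σ², the Normal likelihood is conjugate: posterior is Inv-Gamma(α + n/2, β + Σ(xᵢ−μ)²/2).
Posterior: Inv-Gamma(6.79 + 9/2, 18.05 + 0.888/2) = Inv-Gamma(11.29, 18.4940).
Mode = β/(α+1) = 18.4940/12.29 = 1.5048.

1.5048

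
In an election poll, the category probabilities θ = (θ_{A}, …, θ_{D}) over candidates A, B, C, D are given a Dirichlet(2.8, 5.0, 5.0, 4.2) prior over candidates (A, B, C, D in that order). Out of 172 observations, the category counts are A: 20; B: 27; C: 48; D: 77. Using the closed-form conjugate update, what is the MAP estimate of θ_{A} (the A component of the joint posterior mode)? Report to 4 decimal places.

The Dirichlet prior is conjugate to the Multinomial likelihood: each posterior αⱼ = prior αⱼ + observed count nⱼ.
Posterior concentration: (22.8, 32.0, 53.0, 81.2), total = 189.0.
Joint mode component: (α_{A}−1)/(Σα−K) = 21.8/185.0 = 0.1178.

0.1178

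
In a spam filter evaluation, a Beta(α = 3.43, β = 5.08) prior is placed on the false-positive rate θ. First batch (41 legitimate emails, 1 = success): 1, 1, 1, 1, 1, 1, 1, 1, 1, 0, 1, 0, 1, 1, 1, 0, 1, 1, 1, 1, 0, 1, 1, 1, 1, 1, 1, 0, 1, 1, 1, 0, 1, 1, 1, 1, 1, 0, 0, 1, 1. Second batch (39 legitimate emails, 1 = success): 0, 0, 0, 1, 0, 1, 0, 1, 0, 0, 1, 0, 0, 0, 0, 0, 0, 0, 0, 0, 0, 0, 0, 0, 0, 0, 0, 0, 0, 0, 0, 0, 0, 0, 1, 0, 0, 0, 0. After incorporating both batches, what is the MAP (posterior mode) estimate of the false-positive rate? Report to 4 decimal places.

0.4673

The Beta prior is conjugate to a Binomial/Bernoulli likelihood; the update adds successes to α and failures to β.
After batch 1: Beta(3.43+33, 5.08+8) = Beta(36.43, 13.08).
After batch 2: Beta(36.43+5, 13.08+34) = Beta(41.43, 47.08).
Mode of Beta(a,b) for a,b>1 is (a−1)/(a+b−2) = 40.43/86.51 = 0.4673.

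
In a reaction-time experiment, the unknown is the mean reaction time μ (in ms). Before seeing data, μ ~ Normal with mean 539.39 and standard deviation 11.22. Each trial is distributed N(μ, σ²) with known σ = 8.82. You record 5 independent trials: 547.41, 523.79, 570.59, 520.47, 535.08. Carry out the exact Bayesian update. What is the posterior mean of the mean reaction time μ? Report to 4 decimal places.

539.4594

For Normal data with known variance σ², a Normal(μ₀, σ₀²) prior on μ is conjugate. Posterior precision = 1/σ₀² + n/σ²; posterior mean is the precision-weighted average of μ₀ and x̄.
Σxᵢ = 547.41 + 523.79 + 570.59 + 520.47 + 535.08 = 2697.34, so n·x̄ = 2697.34.
σ₀² = 11.22² = 125.8884, σ² = 8.82² = 77.7924; σ² + n·σ₀² = 77.7924 + 5·125.8884 = 707.2344.
Posterior mean = (μ₀/σ₀² + n·x̄/σ²)/(1/σ₀² + n/σ²) = (σ²·μ₀ + σ₀²·n·x̄)/(σ² + n·σ₀²) = (77.7924·539.39 + 125.8884·2697.34)/707.2344 = 381524.259492/707.2344 = 539.4594.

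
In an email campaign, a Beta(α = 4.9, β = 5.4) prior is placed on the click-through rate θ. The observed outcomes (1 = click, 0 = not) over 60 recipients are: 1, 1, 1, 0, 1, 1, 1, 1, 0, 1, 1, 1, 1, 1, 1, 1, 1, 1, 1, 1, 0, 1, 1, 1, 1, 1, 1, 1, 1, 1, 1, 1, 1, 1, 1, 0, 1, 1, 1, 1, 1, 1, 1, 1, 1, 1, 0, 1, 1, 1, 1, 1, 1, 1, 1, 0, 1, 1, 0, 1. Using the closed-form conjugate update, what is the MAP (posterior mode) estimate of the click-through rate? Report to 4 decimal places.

0.8331

The Beta prior is conjugate to a Binomial/Bernoulli likelihood; the update adds successes to α and failures to β.
Posterior: Beta(α+k, β+n−k) = Beta(4.9+53, 5.4+7) = Beta(57.9, 12.4).
Mode of Beta(a,b) for a,b>1 is (a−1)/(a+b−2) = 56.9/68.3 = 0.8331.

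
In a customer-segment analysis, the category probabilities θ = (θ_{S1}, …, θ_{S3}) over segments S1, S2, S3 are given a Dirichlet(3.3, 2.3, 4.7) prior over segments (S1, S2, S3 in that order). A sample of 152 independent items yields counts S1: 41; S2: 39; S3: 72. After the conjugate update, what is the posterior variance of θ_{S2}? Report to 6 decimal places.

The Dirichlet prior is conjugate to the Multinomial likelihood: each posterior αⱼ = prior αⱼ + observed count nⱼ.
Posterior concentration: (44.3, 41.3, 76.7), total = 162.3.
Var[θ_j] = α_j(Σα−α_j)/((Σα)²(Σα+1)) = 41.3·121.0/(162.3²·163.3) = 0.001162.

0.001162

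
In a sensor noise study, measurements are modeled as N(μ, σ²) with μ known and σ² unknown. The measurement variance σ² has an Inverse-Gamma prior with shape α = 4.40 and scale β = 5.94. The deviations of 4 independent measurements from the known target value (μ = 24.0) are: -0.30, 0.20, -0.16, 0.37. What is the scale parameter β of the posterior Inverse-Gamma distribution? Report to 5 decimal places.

6.08625

With known mean μ and an Inverse-Gamma(α, β) prior on σ², the Normal likelihood is conjugate: posterior is Inv-Gamma(α + n/2, β + Σ(xᵢ−μ)²/2).
Σ(xᵢ−μ)² = (-0.30)² + (0.20)² + (-0.16)² + (0.37)² = 0.2925.
Posterior: Inv-Gamma(4.40 + 4/2, 5.94 + 0.2925/2) = Inv-Gamma(6.40, 6.08625).
Posterior β = 6.08625.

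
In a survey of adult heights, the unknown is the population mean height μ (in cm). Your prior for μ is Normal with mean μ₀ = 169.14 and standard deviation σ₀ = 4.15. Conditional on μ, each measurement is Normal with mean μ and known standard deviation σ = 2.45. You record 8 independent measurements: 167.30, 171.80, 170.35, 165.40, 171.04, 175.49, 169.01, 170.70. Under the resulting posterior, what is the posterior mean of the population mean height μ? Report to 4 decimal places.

170.0947

For Normal data with known variance σ², a Normal(μ₀, σ₀²) prior on μ is conjugate. Posterior precision = 1/σ₀² + n/σ²; posterior mean is the precision-weighted average of μ₀ and x̄.
Σxᵢ = 167.30 + 171.80 + 170.35 + 165.40 + 171.04 + 175.49 + 169.01 + 170.70 = 1361.09, so n·x̄ = 1361.09.
σ₀² = 4.15² = 17.2225, σ² = 2.45² = 6.0025; σ² + n·σ₀² = 6.0025 + 8·17.2225 = 143.7825.
Posterior mean = (μ₀/σ₀² + n·x̄/σ²)/(1/σ₀² + n/σ²) = (σ²·μ₀ + σ₀²·n·x̄)/(σ² + n·σ₀²) = (6.0025·169.14 + 17.2225·1361.09)/143.7825 = 24456.635375/143.7825 = 170.0947.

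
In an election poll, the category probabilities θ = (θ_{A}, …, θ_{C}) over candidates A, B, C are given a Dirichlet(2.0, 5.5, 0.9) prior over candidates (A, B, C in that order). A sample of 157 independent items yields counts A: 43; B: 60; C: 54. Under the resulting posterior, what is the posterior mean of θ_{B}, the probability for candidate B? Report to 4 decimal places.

The Dirichlet prior is conjugate to the Multinomial likelihood: each posterior αⱼ = prior αⱼ + observed count nⱼ.
Posterior concentration: (45.0, 65.5, 54.9), total = 165.4.
E[θ_{B}|data] = α_{B}/Σα = 65.5/165.4 = 0.3960.

0.3960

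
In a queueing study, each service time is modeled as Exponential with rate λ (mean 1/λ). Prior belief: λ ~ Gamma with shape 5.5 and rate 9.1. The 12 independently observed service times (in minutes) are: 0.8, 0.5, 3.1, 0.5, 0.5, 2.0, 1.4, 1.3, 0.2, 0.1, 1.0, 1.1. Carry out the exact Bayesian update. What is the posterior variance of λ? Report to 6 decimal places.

With a Gamma(shape α, rate β) prior on the exponential rate λ, the posterior after n observations with total T = Σxᵢ is Gamma(α+n, β+T).
Sum of observations T = 12.5 minutes; n = 12.
Posterior: Gamma(5.5+12, 9.1+12.5) = Gamma(17.5, 21.6).
Var = α/β² = 0.037509.

0.037509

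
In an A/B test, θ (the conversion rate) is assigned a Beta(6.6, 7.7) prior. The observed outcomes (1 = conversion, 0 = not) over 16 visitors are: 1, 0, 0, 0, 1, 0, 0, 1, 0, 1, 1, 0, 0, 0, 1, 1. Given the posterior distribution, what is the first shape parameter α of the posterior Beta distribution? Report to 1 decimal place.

13.6

The Beta prior is conjugate to a Binomial/Bernoulli likelihood; the update adds successes to α and failures to β.
Posterior: Beta(α+k, β+n−k) = Beta(6.6+7, 7.7+9) = Beta(13.6, 16.7).
Posterior α = 13.6.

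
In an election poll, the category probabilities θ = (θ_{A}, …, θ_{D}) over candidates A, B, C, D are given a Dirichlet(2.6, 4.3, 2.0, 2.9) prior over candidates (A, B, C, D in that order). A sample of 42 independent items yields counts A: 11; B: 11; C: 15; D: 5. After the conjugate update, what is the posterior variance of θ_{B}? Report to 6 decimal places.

The Dirichlet prior is conjugate to the Multinomial likelihood: each posterior αⱼ = prior αⱼ + observed count nⱼ.
Posterior concentration: (13.6, 15.3, 17.0, 7.9), total = 53.8.
Var[θ_j] = α_j(Σα−α_j)/((Σα)²(Σα+1)) = 15.3·38.5/(53.8²·54.8) = 0.003714.

0.003714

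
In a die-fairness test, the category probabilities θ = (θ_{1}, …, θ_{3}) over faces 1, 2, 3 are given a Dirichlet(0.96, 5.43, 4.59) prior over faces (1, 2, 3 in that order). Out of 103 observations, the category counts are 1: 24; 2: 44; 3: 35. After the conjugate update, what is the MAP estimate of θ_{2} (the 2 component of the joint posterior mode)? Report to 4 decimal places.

The Dirichlet prior is conjugate to the Multinomial likelihood: each posterior αⱼ = prior αⱼ + observed count nⱼ.
Posterior concentration: (24.96, 49.43, 39.59), total = 113.98.
Joint mode component: (α_{2}−1)/(Σα−K) = 48.43/110.98 = 0.4364.

0.4364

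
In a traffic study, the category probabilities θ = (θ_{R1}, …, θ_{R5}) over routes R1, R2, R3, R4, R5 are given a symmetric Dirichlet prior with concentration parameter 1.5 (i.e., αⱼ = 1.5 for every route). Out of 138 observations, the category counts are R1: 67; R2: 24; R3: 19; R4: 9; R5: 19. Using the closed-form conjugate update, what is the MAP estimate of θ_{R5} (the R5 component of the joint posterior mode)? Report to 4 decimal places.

0.1388

The Dirichlet prior is conjugate to the Multinomial likelihood: each posterior αⱼ = prior αⱼ + observed count nⱼ.
Posterior concentration: (68.5, 25.5, 20.5, 10.5, 20.5), total = 145.5.
Joint mode component: (α_{R5}−1)/(Σα−K) = 19.5/140.5 = 0.1388.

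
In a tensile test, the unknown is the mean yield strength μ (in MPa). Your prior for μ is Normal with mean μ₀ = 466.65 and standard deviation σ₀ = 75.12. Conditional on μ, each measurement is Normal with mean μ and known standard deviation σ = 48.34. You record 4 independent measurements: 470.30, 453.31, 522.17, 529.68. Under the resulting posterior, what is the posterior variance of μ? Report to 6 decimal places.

For Normal data with known variance σ², a Normal(μ₀, σ₀²) prior on μ is conjugate. Posterior precision = 1/σ₀² + n/σ²; posterior mean is the precision-weighted average of μ₀ and x̄.
σ₀² = 75.12² = 5643.0144, σ² = 48.34² = 2336.7556; σ² + n·σ₀² = 2336.7556 + 4·5643.0144 = 24908.8132.
Posterior precision = 1/σ₀² + n/σ² = 1/5643.0144 + 4/2336.7556 = (σ² + n·σ₀²)/(σ₀²σ²) = 24908.8132/(5643.0144·2336.7556); posterior variance σₙ² = σ₀²σ²/(σ² + n·σ₀²) = 5643.0144·2336.7556/24908.8132 = 529.384736.

529.384736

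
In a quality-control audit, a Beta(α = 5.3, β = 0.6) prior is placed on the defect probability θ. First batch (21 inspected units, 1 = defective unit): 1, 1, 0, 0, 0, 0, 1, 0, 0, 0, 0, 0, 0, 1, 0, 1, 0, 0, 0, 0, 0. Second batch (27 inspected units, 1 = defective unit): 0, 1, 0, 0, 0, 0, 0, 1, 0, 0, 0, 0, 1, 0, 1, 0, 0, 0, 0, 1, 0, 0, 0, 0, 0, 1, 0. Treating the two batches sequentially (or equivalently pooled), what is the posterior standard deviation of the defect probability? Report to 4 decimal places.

0.0620

The Beta prior is conjugate to a Binomial/Bernoulli likelihood; the update adds successes to α and failures to β.
After batch 1: Beta(5.3+5, 0.6+16) = Beta(10.3, 16.6).
After batch 2: Beta(10.3+6, 16.6+21) = Beta(16.3, 37.6).
Var = αβ/((α+β)²(α+β+1)) = 16.3·37.6/(53.9²·54.9) = 0.00384260; SD = √0.00384260 = 0.0620.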